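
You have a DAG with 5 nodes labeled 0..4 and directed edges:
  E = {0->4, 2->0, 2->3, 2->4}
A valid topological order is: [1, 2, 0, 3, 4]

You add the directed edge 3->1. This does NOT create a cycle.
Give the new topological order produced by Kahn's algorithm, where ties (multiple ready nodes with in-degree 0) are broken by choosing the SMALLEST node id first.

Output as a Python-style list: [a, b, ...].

Old toposort: [1, 2, 0, 3, 4]
Added edge: 3->1
Position of 3 (3) > position of 1 (0). Must reorder: 3 must now come before 1.
Run Kahn's algorithm (break ties by smallest node id):
  initial in-degrees: [1, 1, 0, 1, 2]
  ready (indeg=0): [2]
  pop 2: indeg[0]->0; indeg[3]->0; indeg[4]->1 | ready=[0, 3] | order so far=[2]
  pop 0: indeg[4]->0 | ready=[3, 4] | order so far=[2, 0]
  pop 3: indeg[1]->0 | ready=[1, 4] | order so far=[2, 0, 3]
  pop 1: no out-edges | ready=[4] | order so far=[2, 0, 3, 1]
  pop 4: no out-edges | ready=[] | order so far=[2, 0, 3, 1, 4]
  Result: [2, 0, 3, 1, 4]

Answer: [2, 0, 3, 1, 4]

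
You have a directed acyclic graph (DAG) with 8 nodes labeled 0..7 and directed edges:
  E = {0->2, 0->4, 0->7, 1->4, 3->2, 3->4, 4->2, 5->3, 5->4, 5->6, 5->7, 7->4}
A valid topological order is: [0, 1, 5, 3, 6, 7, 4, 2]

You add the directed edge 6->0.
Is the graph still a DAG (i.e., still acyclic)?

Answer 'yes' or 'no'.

Given toposort: [0, 1, 5, 3, 6, 7, 4, 2]
Position of 6: index 4; position of 0: index 0
New edge 6->0: backward (u after v in old order)
Backward edge: old toposort is now invalid. Check if this creates a cycle.
Does 0 already reach 6? Reachable from 0: [0, 2, 4, 7]. NO -> still a DAG (reorder needed).
Still a DAG? yes

Answer: yes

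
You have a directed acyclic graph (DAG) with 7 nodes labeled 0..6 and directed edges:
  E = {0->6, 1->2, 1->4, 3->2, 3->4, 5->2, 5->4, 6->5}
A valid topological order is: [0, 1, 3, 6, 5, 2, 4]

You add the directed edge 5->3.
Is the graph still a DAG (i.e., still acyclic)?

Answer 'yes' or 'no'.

Given toposort: [0, 1, 3, 6, 5, 2, 4]
Position of 5: index 4; position of 3: index 2
New edge 5->3: backward (u after v in old order)
Backward edge: old toposort is now invalid. Check if this creates a cycle.
Does 3 already reach 5? Reachable from 3: [2, 3, 4]. NO -> still a DAG (reorder needed).
Still a DAG? yes

Answer: yes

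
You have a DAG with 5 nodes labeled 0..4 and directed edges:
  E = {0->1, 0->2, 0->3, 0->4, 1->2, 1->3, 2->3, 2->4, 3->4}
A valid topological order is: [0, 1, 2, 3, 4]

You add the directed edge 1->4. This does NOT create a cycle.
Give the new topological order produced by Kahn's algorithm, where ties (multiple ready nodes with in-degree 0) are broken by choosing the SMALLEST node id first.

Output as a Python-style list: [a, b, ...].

Answer: [0, 1, 2, 3, 4]

Derivation:
Old toposort: [0, 1, 2, 3, 4]
Added edge: 1->4
Position of 1 (1) < position of 4 (4). Old order still valid.
Run Kahn's algorithm (break ties by smallest node id):
  initial in-degrees: [0, 1, 2, 3, 4]
  ready (indeg=0): [0]
  pop 0: indeg[1]->0; indeg[2]->1; indeg[3]->2; indeg[4]->3 | ready=[1] | order so far=[0]
  pop 1: indeg[2]->0; indeg[3]->1; indeg[4]->2 | ready=[2] | order so far=[0, 1]
  pop 2: indeg[3]->0; indeg[4]->1 | ready=[3] | order so far=[0, 1, 2]
  pop 3: indeg[4]->0 | ready=[4] | order so far=[0, 1, 2, 3]
  pop 4: no out-edges | ready=[] | order so far=[0, 1, 2, 3, 4]
  Result: [0, 1, 2, 3, 4]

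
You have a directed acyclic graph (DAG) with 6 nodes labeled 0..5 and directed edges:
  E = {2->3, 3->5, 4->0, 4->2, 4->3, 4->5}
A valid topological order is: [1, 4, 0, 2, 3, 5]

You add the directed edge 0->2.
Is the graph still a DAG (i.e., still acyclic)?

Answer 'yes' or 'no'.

Given toposort: [1, 4, 0, 2, 3, 5]
Position of 0: index 2; position of 2: index 3
New edge 0->2: forward
Forward edge: respects the existing order. Still a DAG, same toposort still valid.
Still a DAG? yes

Answer: yes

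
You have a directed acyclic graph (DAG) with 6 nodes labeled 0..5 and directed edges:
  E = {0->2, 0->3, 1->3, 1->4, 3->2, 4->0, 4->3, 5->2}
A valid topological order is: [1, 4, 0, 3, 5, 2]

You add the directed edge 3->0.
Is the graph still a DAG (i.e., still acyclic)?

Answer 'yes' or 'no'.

Given toposort: [1, 4, 0, 3, 5, 2]
Position of 3: index 3; position of 0: index 2
New edge 3->0: backward (u after v in old order)
Backward edge: old toposort is now invalid. Check if this creates a cycle.
Does 0 already reach 3? Reachable from 0: [0, 2, 3]. YES -> cycle!
Still a DAG? no

Answer: no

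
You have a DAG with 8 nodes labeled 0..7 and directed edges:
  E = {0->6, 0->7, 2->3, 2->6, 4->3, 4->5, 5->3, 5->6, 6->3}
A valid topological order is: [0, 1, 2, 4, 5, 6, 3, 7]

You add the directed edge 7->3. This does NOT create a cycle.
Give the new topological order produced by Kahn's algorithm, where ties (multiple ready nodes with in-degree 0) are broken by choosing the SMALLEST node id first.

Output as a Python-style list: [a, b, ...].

Answer: [0, 1, 2, 4, 5, 6, 7, 3]

Derivation:
Old toposort: [0, 1, 2, 4, 5, 6, 3, 7]
Added edge: 7->3
Position of 7 (7) > position of 3 (6). Must reorder: 7 must now come before 3.
Run Kahn's algorithm (break ties by smallest node id):
  initial in-degrees: [0, 0, 0, 5, 0, 1, 3, 1]
  ready (indeg=0): [0, 1, 2, 4]
  pop 0: indeg[6]->2; indeg[7]->0 | ready=[1, 2, 4, 7] | order so far=[0]
  pop 1: no out-edges | ready=[2, 4, 7] | order so far=[0, 1]
  pop 2: indeg[3]->4; indeg[6]->1 | ready=[4, 7] | order so far=[0, 1, 2]
  pop 4: indeg[3]->3; indeg[5]->0 | ready=[5, 7] | order so far=[0, 1, 2, 4]
  pop 5: indeg[3]->2; indeg[6]->0 | ready=[6, 7] | order so far=[0, 1, 2, 4, 5]
  pop 6: indeg[3]->1 | ready=[7] | order so far=[0, 1, 2, 4, 5, 6]
  pop 7: indeg[3]->0 | ready=[3] | order so far=[0, 1, 2, 4, 5, 6, 7]
  pop 3: no out-edges | ready=[] | order so far=[0, 1, 2, 4, 5, 6, 7, 3]
  Result: [0, 1, 2, 4, 5, 6, 7, 3]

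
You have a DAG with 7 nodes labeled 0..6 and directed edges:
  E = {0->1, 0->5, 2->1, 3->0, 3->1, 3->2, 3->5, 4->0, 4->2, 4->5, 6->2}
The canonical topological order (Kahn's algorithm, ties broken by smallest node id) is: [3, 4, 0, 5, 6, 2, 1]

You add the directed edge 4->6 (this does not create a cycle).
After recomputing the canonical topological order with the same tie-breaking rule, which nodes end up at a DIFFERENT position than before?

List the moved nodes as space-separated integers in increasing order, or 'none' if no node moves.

Answer: none

Derivation:
Old toposort: [3, 4, 0, 5, 6, 2, 1]
Added edge 4->6
Recompute Kahn (smallest-id tiebreak):
  initial in-degrees: [2, 3, 3, 0, 0, 3, 1]
  ready (indeg=0): [3, 4]
  pop 3: indeg[0]->1; indeg[1]->2; indeg[2]->2; indeg[5]->2 | ready=[4] | order so far=[3]
  pop 4: indeg[0]->0; indeg[2]->1; indeg[5]->1; indeg[6]->0 | ready=[0, 6] | order so far=[3, 4]
  pop 0: indeg[1]->1; indeg[5]->0 | ready=[5, 6] | order so far=[3, 4, 0]
  pop 5: no out-edges | ready=[6] | order so far=[3, 4, 0, 5]
  pop 6: indeg[2]->0 | ready=[2] | order so far=[3, 4, 0, 5, 6]
  pop 2: indeg[1]->0 | ready=[1] | order so far=[3, 4, 0, 5, 6, 2]
  pop 1: no out-edges | ready=[] | order so far=[3, 4, 0, 5, 6, 2, 1]
New canonical toposort: [3, 4, 0, 5, 6, 2, 1]
Compare positions:
  Node 0: index 2 -> 2 (same)
  Node 1: index 6 -> 6 (same)
  Node 2: index 5 -> 5 (same)
  Node 3: index 0 -> 0 (same)
  Node 4: index 1 -> 1 (same)
  Node 5: index 3 -> 3 (same)
  Node 6: index 4 -> 4 (same)
Nodes that changed position: none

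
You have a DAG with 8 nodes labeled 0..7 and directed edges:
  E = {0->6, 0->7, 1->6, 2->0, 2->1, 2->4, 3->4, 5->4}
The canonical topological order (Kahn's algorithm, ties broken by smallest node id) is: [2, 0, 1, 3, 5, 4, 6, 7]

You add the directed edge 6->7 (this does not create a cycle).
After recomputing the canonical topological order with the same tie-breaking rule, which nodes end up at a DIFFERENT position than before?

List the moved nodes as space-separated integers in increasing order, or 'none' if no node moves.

Answer: none

Derivation:
Old toposort: [2, 0, 1, 3, 5, 4, 6, 7]
Added edge 6->7
Recompute Kahn (smallest-id tiebreak):
  initial in-degrees: [1, 1, 0, 0, 3, 0, 2, 2]
  ready (indeg=0): [2, 3, 5]
  pop 2: indeg[0]->0; indeg[1]->0; indeg[4]->2 | ready=[0, 1, 3, 5] | order so far=[2]
  pop 0: indeg[6]->1; indeg[7]->1 | ready=[1, 3, 5] | order so far=[2, 0]
  pop 1: indeg[6]->0 | ready=[3, 5, 6] | order so far=[2, 0, 1]
  pop 3: indeg[4]->1 | ready=[5, 6] | order so far=[2, 0, 1, 3]
  pop 5: indeg[4]->0 | ready=[4, 6] | order so far=[2, 0, 1, 3, 5]
  pop 4: no out-edges | ready=[6] | order so far=[2, 0, 1, 3, 5, 4]
  pop 6: indeg[7]->0 | ready=[7] | order so far=[2, 0, 1, 3, 5, 4, 6]
  pop 7: no out-edges | ready=[] | order so far=[2, 0, 1, 3, 5, 4, 6, 7]
New canonical toposort: [2, 0, 1, 3, 5, 4, 6, 7]
Compare positions:
  Node 0: index 1 -> 1 (same)
  Node 1: index 2 -> 2 (same)
  Node 2: index 0 -> 0 (same)
  Node 3: index 3 -> 3 (same)
  Node 4: index 5 -> 5 (same)
  Node 5: index 4 -> 4 (same)
  Node 6: index 6 -> 6 (same)
  Node 7: index 7 -> 7 (same)
Nodes that changed position: none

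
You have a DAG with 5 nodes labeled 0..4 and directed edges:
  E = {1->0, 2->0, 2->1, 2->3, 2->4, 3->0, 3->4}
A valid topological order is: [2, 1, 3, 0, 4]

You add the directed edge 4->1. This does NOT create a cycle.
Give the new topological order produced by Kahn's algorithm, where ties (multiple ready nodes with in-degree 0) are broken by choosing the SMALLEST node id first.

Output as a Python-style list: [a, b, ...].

Answer: [2, 3, 4, 1, 0]

Derivation:
Old toposort: [2, 1, 3, 0, 4]
Added edge: 4->1
Position of 4 (4) > position of 1 (1). Must reorder: 4 must now come before 1.
Run Kahn's algorithm (break ties by smallest node id):
  initial in-degrees: [3, 2, 0, 1, 2]
  ready (indeg=0): [2]
  pop 2: indeg[0]->2; indeg[1]->1; indeg[3]->0; indeg[4]->1 | ready=[3] | order so far=[2]
  pop 3: indeg[0]->1; indeg[4]->0 | ready=[4] | order so far=[2, 3]
  pop 4: indeg[1]->0 | ready=[1] | order so far=[2, 3, 4]
  pop 1: indeg[0]->0 | ready=[0] | order so far=[2, 3, 4, 1]
  pop 0: no out-edges | ready=[] | order so far=[2, 3, 4, 1, 0]
  Result: [2, 3, 4, 1, 0]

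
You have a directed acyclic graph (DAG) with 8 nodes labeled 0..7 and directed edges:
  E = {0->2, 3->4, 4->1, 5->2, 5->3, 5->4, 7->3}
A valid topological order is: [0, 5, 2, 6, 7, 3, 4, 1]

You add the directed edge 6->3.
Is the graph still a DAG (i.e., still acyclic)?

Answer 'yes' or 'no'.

Answer: yes

Derivation:
Given toposort: [0, 5, 2, 6, 7, 3, 4, 1]
Position of 6: index 3; position of 3: index 5
New edge 6->3: forward
Forward edge: respects the existing order. Still a DAG, same toposort still valid.
Still a DAG? yes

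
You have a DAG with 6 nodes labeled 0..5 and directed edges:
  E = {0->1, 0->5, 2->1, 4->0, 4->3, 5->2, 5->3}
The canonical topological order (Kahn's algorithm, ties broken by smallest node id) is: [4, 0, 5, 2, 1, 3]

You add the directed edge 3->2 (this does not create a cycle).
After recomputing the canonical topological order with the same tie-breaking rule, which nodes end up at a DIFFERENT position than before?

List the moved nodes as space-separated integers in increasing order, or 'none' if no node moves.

Answer: 1 2 3

Derivation:
Old toposort: [4, 0, 5, 2, 1, 3]
Added edge 3->2
Recompute Kahn (smallest-id tiebreak):
  initial in-degrees: [1, 2, 2, 2, 0, 1]
  ready (indeg=0): [4]
  pop 4: indeg[0]->0; indeg[3]->1 | ready=[0] | order so far=[4]
  pop 0: indeg[1]->1; indeg[5]->0 | ready=[5] | order so far=[4, 0]
  pop 5: indeg[2]->1; indeg[3]->0 | ready=[3] | order so far=[4, 0, 5]
  pop 3: indeg[2]->0 | ready=[2] | order so far=[4, 0, 5, 3]
  pop 2: indeg[1]->0 | ready=[1] | order so far=[4, 0, 5, 3, 2]
  pop 1: no out-edges | ready=[] | order so far=[4, 0, 5, 3, 2, 1]
New canonical toposort: [4, 0, 5, 3, 2, 1]
Compare positions:
  Node 0: index 1 -> 1 (same)
  Node 1: index 4 -> 5 (moved)
  Node 2: index 3 -> 4 (moved)
  Node 3: index 5 -> 3 (moved)
  Node 4: index 0 -> 0 (same)
  Node 5: index 2 -> 2 (same)
Nodes that changed position: 1 2 3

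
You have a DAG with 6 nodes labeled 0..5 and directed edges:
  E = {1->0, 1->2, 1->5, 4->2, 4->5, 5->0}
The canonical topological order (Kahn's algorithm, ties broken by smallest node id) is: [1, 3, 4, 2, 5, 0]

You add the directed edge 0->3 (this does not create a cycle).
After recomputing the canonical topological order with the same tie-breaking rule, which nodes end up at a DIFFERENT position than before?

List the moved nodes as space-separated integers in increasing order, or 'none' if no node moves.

Old toposort: [1, 3, 4, 2, 5, 0]
Added edge 0->3
Recompute Kahn (smallest-id tiebreak):
  initial in-degrees: [2, 0, 2, 1, 0, 2]
  ready (indeg=0): [1, 4]
  pop 1: indeg[0]->1; indeg[2]->1; indeg[5]->1 | ready=[4] | order so far=[1]
  pop 4: indeg[2]->0; indeg[5]->0 | ready=[2, 5] | order so far=[1, 4]
  pop 2: no out-edges | ready=[5] | order so far=[1, 4, 2]
  pop 5: indeg[0]->0 | ready=[0] | order so far=[1, 4, 2, 5]
  pop 0: indeg[3]->0 | ready=[3] | order so far=[1, 4, 2, 5, 0]
  pop 3: no out-edges | ready=[] | order so far=[1, 4, 2, 5, 0, 3]
New canonical toposort: [1, 4, 2, 5, 0, 3]
Compare positions:
  Node 0: index 5 -> 4 (moved)
  Node 1: index 0 -> 0 (same)
  Node 2: index 3 -> 2 (moved)
  Node 3: index 1 -> 5 (moved)
  Node 4: index 2 -> 1 (moved)
  Node 5: index 4 -> 3 (moved)
Nodes that changed position: 0 2 3 4 5

Answer: 0 2 3 4 5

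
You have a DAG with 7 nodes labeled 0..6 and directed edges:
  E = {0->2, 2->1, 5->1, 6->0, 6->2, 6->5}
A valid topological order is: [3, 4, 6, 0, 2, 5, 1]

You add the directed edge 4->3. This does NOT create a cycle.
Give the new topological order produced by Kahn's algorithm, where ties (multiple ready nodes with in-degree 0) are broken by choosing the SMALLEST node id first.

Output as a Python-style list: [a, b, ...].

Old toposort: [3, 4, 6, 0, 2, 5, 1]
Added edge: 4->3
Position of 4 (1) > position of 3 (0). Must reorder: 4 must now come before 3.
Run Kahn's algorithm (break ties by smallest node id):
  initial in-degrees: [1, 2, 2, 1, 0, 1, 0]
  ready (indeg=0): [4, 6]
  pop 4: indeg[3]->0 | ready=[3, 6] | order so far=[4]
  pop 3: no out-edges | ready=[6] | order so far=[4, 3]
  pop 6: indeg[0]->0; indeg[2]->1; indeg[5]->0 | ready=[0, 5] | order so far=[4, 3, 6]
  pop 0: indeg[2]->0 | ready=[2, 5] | order so far=[4, 3, 6, 0]
  pop 2: indeg[1]->1 | ready=[5] | order so far=[4, 3, 6, 0, 2]
  pop 5: indeg[1]->0 | ready=[1] | order so far=[4, 3, 6, 0, 2, 5]
  pop 1: no out-edges | ready=[] | order so far=[4, 3, 6, 0, 2, 5, 1]
  Result: [4, 3, 6, 0, 2, 5, 1]

Answer: [4, 3, 6, 0, 2, 5, 1]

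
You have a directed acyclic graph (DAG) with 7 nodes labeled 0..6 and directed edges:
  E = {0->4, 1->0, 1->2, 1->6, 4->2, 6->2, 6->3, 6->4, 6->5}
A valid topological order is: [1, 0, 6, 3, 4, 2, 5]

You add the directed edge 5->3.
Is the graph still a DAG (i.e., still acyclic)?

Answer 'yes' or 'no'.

Answer: yes

Derivation:
Given toposort: [1, 0, 6, 3, 4, 2, 5]
Position of 5: index 6; position of 3: index 3
New edge 5->3: backward (u after v in old order)
Backward edge: old toposort is now invalid. Check if this creates a cycle.
Does 3 already reach 5? Reachable from 3: [3]. NO -> still a DAG (reorder needed).
Still a DAG? yes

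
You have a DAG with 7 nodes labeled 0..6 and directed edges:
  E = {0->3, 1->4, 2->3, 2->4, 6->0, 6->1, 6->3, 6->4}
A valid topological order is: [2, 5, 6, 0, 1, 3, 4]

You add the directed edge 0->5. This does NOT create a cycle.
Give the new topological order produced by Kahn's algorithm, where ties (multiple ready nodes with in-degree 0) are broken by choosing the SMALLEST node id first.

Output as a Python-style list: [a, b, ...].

Old toposort: [2, 5, 6, 0, 1, 3, 4]
Added edge: 0->5
Position of 0 (3) > position of 5 (1). Must reorder: 0 must now come before 5.
Run Kahn's algorithm (break ties by smallest node id):
  initial in-degrees: [1, 1, 0, 3, 3, 1, 0]
  ready (indeg=0): [2, 6]
  pop 2: indeg[3]->2; indeg[4]->2 | ready=[6] | order so far=[2]
  pop 6: indeg[0]->0; indeg[1]->0; indeg[3]->1; indeg[4]->1 | ready=[0, 1] | order so far=[2, 6]
  pop 0: indeg[3]->0; indeg[5]->0 | ready=[1, 3, 5] | order so far=[2, 6, 0]
  pop 1: indeg[4]->0 | ready=[3, 4, 5] | order so far=[2, 6, 0, 1]
  pop 3: no out-edges | ready=[4, 5] | order so far=[2, 6, 0, 1, 3]
  pop 4: no out-edges | ready=[5] | order so far=[2, 6, 0, 1, 3, 4]
  pop 5: no out-edges | ready=[] | order so far=[2, 6, 0, 1, 3, 4, 5]
  Result: [2, 6, 0, 1, 3, 4, 5]

Answer: [2, 6, 0, 1, 3, 4, 5]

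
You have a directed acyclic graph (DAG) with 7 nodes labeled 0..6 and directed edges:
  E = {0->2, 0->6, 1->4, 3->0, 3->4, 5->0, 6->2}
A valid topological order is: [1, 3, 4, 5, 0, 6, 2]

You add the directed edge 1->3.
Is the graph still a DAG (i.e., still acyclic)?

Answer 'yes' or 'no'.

Answer: yes

Derivation:
Given toposort: [1, 3, 4, 5, 0, 6, 2]
Position of 1: index 0; position of 3: index 1
New edge 1->3: forward
Forward edge: respects the existing order. Still a DAG, same toposort still valid.
Still a DAG? yes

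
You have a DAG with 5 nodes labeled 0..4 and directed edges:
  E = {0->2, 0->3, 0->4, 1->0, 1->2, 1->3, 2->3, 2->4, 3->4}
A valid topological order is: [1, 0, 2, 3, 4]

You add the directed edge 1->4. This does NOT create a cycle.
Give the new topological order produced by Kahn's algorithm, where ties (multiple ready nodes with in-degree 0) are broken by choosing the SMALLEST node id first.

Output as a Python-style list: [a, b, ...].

Answer: [1, 0, 2, 3, 4]

Derivation:
Old toposort: [1, 0, 2, 3, 4]
Added edge: 1->4
Position of 1 (0) < position of 4 (4). Old order still valid.
Run Kahn's algorithm (break ties by smallest node id):
  initial in-degrees: [1, 0, 2, 3, 4]
  ready (indeg=0): [1]
  pop 1: indeg[0]->0; indeg[2]->1; indeg[3]->2; indeg[4]->3 | ready=[0] | order so far=[1]
  pop 0: indeg[2]->0; indeg[3]->1; indeg[4]->2 | ready=[2] | order so far=[1, 0]
  pop 2: indeg[3]->0; indeg[4]->1 | ready=[3] | order so far=[1, 0, 2]
  pop 3: indeg[4]->0 | ready=[4] | order so far=[1, 0, 2, 3]
  pop 4: no out-edges | ready=[] | order so far=[1, 0, 2, 3, 4]
  Result: [1, 0, 2, 3, 4]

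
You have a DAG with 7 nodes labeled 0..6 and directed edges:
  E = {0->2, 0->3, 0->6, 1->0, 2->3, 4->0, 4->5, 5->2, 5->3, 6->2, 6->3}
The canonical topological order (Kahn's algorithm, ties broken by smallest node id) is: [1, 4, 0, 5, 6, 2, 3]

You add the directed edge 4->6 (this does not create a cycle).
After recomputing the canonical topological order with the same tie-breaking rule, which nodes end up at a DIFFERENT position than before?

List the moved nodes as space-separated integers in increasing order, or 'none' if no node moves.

Old toposort: [1, 4, 0, 5, 6, 2, 3]
Added edge 4->6
Recompute Kahn (smallest-id tiebreak):
  initial in-degrees: [2, 0, 3, 4, 0, 1, 2]
  ready (indeg=0): [1, 4]
  pop 1: indeg[0]->1 | ready=[4] | order so far=[1]
  pop 4: indeg[0]->0; indeg[5]->0; indeg[6]->1 | ready=[0, 5] | order so far=[1, 4]
  pop 0: indeg[2]->2; indeg[3]->3; indeg[6]->0 | ready=[5, 6] | order so far=[1, 4, 0]
  pop 5: indeg[2]->1; indeg[3]->2 | ready=[6] | order so far=[1, 4, 0, 5]
  pop 6: indeg[2]->0; indeg[3]->1 | ready=[2] | order so far=[1, 4, 0, 5, 6]
  pop 2: indeg[3]->0 | ready=[3] | order so far=[1, 4, 0, 5, 6, 2]
  pop 3: no out-edges | ready=[] | order so far=[1, 4, 0, 5, 6, 2, 3]
New canonical toposort: [1, 4, 0, 5, 6, 2, 3]
Compare positions:
  Node 0: index 2 -> 2 (same)
  Node 1: index 0 -> 0 (same)
  Node 2: index 5 -> 5 (same)
  Node 3: index 6 -> 6 (same)
  Node 4: index 1 -> 1 (same)
  Node 5: index 3 -> 3 (same)
  Node 6: index 4 -> 4 (same)
Nodes that changed position: none

Answer: none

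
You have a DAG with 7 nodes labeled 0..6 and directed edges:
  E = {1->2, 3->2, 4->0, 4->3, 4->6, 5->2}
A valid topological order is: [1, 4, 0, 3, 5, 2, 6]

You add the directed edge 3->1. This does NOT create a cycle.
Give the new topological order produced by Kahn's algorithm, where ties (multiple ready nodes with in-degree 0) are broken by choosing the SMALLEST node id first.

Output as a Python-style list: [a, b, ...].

Answer: [4, 0, 3, 1, 5, 2, 6]

Derivation:
Old toposort: [1, 4, 0, 3, 5, 2, 6]
Added edge: 3->1
Position of 3 (3) > position of 1 (0). Must reorder: 3 must now come before 1.
Run Kahn's algorithm (break ties by smallest node id):
  initial in-degrees: [1, 1, 3, 1, 0, 0, 1]
  ready (indeg=0): [4, 5]
  pop 4: indeg[0]->0; indeg[3]->0; indeg[6]->0 | ready=[0, 3, 5, 6] | order so far=[4]
  pop 0: no out-edges | ready=[3, 5, 6] | order so far=[4, 0]
  pop 3: indeg[1]->0; indeg[2]->2 | ready=[1, 5, 6] | order so far=[4, 0, 3]
  pop 1: indeg[2]->1 | ready=[5, 6] | order so far=[4, 0, 3, 1]
  pop 5: indeg[2]->0 | ready=[2, 6] | order so far=[4, 0, 3, 1, 5]
  pop 2: no out-edges | ready=[6] | order so far=[4, 0, 3, 1, 5, 2]
  pop 6: no out-edges | ready=[] | order so far=[4, 0, 3, 1, 5, 2, 6]
  Result: [4, 0, 3, 1, 5, 2, 6]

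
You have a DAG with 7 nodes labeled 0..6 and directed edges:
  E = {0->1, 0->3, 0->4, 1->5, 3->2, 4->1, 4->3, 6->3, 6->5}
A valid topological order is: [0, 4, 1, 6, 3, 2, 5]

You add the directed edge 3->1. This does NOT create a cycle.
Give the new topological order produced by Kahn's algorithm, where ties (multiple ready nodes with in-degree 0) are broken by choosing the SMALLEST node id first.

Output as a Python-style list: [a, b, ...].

Old toposort: [0, 4, 1, 6, 3, 2, 5]
Added edge: 3->1
Position of 3 (4) > position of 1 (2). Must reorder: 3 must now come before 1.
Run Kahn's algorithm (break ties by smallest node id):
  initial in-degrees: [0, 3, 1, 3, 1, 2, 0]
  ready (indeg=0): [0, 6]
  pop 0: indeg[1]->2; indeg[3]->2; indeg[4]->0 | ready=[4, 6] | order so far=[0]
  pop 4: indeg[1]->1; indeg[3]->1 | ready=[6] | order so far=[0, 4]
  pop 6: indeg[3]->0; indeg[5]->1 | ready=[3] | order so far=[0, 4, 6]
  pop 3: indeg[1]->0; indeg[2]->0 | ready=[1, 2] | order so far=[0, 4, 6, 3]
  pop 1: indeg[5]->0 | ready=[2, 5] | order so far=[0, 4, 6, 3, 1]
  pop 2: no out-edges | ready=[5] | order so far=[0, 4, 6, 3, 1, 2]
  pop 5: no out-edges | ready=[] | order so far=[0, 4, 6, 3, 1, 2, 5]
  Result: [0, 4, 6, 3, 1, 2, 5]

Answer: [0, 4, 6, 3, 1, 2, 5]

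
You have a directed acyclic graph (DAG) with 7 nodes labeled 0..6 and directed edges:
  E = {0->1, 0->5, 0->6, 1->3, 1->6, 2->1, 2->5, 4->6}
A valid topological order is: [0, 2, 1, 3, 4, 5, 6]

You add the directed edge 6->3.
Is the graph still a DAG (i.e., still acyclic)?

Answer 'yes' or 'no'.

Answer: yes

Derivation:
Given toposort: [0, 2, 1, 3, 4, 5, 6]
Position of 6: index 6; position of 3: index 3
New edge 6->3: backward (u after v in old order)
Backward edge: old toposort is now invalid. Check if this creates a cycle.
Does 3 already reach 6? Reachable from 3: [3]. NO -> still a DAG (reorder needed).
Still a DAG? yes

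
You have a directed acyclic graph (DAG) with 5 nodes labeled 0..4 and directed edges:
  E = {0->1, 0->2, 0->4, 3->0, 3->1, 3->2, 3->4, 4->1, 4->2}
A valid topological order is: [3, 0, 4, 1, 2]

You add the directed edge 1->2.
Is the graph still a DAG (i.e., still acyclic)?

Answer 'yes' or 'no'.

Given toposort: [3, 0, 4, 1, 2]
Position of 1: index 3; position of 2: index 4
New edge 1->2: forward
Forward edge: respects the existing order. Still a DAG, same toposort still valid.
Still a DAG? yes

Answer: yes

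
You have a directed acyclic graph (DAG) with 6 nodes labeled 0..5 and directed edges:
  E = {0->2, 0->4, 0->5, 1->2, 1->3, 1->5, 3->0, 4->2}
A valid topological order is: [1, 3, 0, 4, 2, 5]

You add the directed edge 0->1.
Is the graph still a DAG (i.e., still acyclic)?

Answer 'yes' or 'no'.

Answer: no

Derivation:
Given toposort: [1, 3, 0, 4, 2, 5]
Position of 0: index 2; position of 1: index 0
New edge 0->1: backward (u after v in old order)
Backward edge: old toposort is now invalid. Check if this creates a cycle.
Does 1 already reach 0? Reachable from 1: [0, 1, 2, 3, 4, 5]. YES -> cycle!
Still a DAG? no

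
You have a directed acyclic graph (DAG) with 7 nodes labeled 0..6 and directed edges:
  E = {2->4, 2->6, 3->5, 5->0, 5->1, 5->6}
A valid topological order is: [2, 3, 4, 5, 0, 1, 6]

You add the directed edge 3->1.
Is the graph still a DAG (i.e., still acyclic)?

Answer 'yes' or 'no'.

Given toposort: [2, 3, 4, 5, 0, 1, 6]
Position of 3: index 1; position of 1: index 5
New edge 3->1: forward
Forward edge: respects the existing order. Still a DAG, same toposort still valid.
Still a DAG? yes

Answer: yes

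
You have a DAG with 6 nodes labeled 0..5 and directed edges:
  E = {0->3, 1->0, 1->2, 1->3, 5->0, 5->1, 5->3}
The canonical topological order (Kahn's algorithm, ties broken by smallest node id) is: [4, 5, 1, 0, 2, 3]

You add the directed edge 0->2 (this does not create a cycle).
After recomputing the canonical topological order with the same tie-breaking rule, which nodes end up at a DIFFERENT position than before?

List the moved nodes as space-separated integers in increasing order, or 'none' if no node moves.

Answer: none

Derivation:
Old toposort: [4, 5, 1, 0, 2, 3]
Added edge 0->2
Recompute Kahn (smallest-id tiebreak):
  initial in-degrees: [2, 1, 2, 3, 0, 0]
  ready (indeg=0): [4, 5]
  pop 4: no out-edges | ready=[5] | order so far=[4]
  pop 5: indeg[0]->1; indeg[1]->0; indeg[3]->2 | ready=[1] | order so far=[4, 5]
  pop 1: indeg[0]->0; indeg[2]->1; indeg[3]->1 | ready=[0] | order so far=[4, 5, 1]
  pop 0: indeg[2]->0; indeg[3]->0 | ready=[2, 3] | order so far=[4, 5, 1, 0]
  pop 2: no out-edges | ready=[3] | order so far=[4, 5, 1, 0, 2]
  pop 3: no out-edges | ready=[] | order so far=[4, 5, 1, 0, 2, 3]
New canonical toposort: [4, 5, 1, 0, 2, 3]
Compare positions:
  Node 0: index 3 -> 3 (same)
  Node 1: index 2 -> 2 (same)
  Node 2: index 4 -> 4 (same)
  Node 3: index 5 -> 5 (same)
  Node 4: index 0 -> 0 (same)
  Node 5: index 1 -> 1 (same)
Nodes that changed position: none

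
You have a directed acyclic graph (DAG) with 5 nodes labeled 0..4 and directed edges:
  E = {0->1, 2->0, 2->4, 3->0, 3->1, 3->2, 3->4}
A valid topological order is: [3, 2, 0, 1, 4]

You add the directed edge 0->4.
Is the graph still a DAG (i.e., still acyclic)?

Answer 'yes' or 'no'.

Answer: yes

Derivation:
Given toposort: [3, 2, 0, 1, 4]
Position of 0: index 2; position of 4: index 4
New edge 0->4: forward
Forward edge: respects the existing order. Still a DAG, same toposort still valid.
Still a DAG? yes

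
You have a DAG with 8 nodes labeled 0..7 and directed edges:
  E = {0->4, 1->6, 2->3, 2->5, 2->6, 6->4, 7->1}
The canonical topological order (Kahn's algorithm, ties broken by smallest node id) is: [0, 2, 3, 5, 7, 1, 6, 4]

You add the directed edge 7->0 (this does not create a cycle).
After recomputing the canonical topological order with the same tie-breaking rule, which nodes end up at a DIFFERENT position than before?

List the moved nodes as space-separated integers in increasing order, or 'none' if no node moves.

Answer: 0 2 3 5 7

Derivation:
Old toposort: [0, 2, 3, 5, 7, 1, 6, 4]
Added edge 7->0
Recompute Kahn (smallest-id tiebreak):
  initial in-degrees: [1, 1, 0, 1, 2, 1, 2, 0]
  ready (indeg=0): [2, 7]
  pop 2: indeg[3]->0; indeg[5]->0; indeg[6]->1 | ready=[3, 5, 7] | order so far=[2]
  pop 3: no out-edges | ready=[5, 7] | order so far=[2, 3]
  pop 5: no out-edges | ready=[7] | order so far=[2, 3, 5]
  pop 7: indeg[0]->0; indeg[1]->0 | ready=[0, 1] | order so far=[2, 3, 5, 7]
  pop 0: indeg[4]->1 | ready=[1] | order so far=[2, 3, 5, 7, 0]
  pop 1: indeg[6]->0 | ready=[6] | order so far=[2, 3, 5, 7, 0, 1]
  pop 6: indeg[4]->0 | ready=[4] | order so far=[2, 3, 5, 7, 0, 1, 6]
  pop 4: no out-edges | ready=[] | order so far=[2, 3, 5, 7, 0, 1, 6, 4]
New canonical toposort: [2, 3, 5, 7, 0, 1, 6, 4]
Compare positions:
  Node 0: index 0 -> 4 (moved)
  Node 1: index 5 -> 5 (same)
  Node 2: index 1 -> 0 (moved)
  Node 3: index 2 -> 1 (moved)
  Node 4: index 7 -> 7 (same)
  Node 5: index 3 -> 2 (moved)
  Node 6: index 6 -> 6 (same)
  Node 7: index 4 -> 3 (moved)
Nodes that changed position: 0 2 3 5 7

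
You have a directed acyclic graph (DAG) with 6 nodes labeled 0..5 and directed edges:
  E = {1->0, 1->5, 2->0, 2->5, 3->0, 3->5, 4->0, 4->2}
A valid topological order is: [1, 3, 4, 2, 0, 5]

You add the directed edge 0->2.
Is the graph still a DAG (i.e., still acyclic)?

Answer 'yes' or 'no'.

Given toposort: [1, 3, 4, 2, 0, 5]
Position of 0: index 4; position of 2: index 3
New edge 0->2: backward (u after v in old order)
Backward edge: old toposort is now invalid. Check if this creates a cycle.
Does 2 already reach 0? Reachable from 2: [0, 2, 5]. YES -> cycle!
Still a DAG? no

Answer: no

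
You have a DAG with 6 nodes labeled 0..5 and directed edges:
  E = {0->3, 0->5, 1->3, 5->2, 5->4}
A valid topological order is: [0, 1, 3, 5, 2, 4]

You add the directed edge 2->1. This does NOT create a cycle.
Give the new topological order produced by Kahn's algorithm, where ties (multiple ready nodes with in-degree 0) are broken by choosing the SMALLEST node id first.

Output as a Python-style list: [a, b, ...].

Old toposort: [0, 1, 3, 5, 2, 4]
Added edge: 2->1
Position of 2 (4) > position of 1 (1). Must reorder: 2 must now come before 1.
Run Kahn's algorithm (break ties by smallest node id):
  initial in-degrees: [0, 1, 1, 2, 1, 1]
  ready (indeg=0): [0]
  pop 0: indeg[3]->1; indeg[5]->0 | ready=[5] | order so far=[0]
  pop 5: indeg[2]->0; indeg[4]->0 | ready=[2, 4] | order so far=[0, 5]
  pop 2: indeg[1]->0 | ready=[1, 4] | order so far=[0, 5, 2]
  pop 1: indeg[3]->0 | ready=[3, 4] | order so far=[0, 5, 2, 1]
  pop 3: no out-edges | ready=[4] | order so far=[0, 5, 2, 1, 3]
  pop 4: no out-edges | ready=[] | order so far=[0, 5, 2, 1, 3, 4]
  Result: [0, 5, 2, 1, 3, 4]

Answer: [0, 5, 2, 1, 3, 4]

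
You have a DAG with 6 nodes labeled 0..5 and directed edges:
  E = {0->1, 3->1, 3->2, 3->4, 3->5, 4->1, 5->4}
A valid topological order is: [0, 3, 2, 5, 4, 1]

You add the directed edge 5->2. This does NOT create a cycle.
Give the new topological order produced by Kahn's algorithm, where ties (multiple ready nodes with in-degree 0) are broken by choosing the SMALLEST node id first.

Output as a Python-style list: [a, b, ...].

Answer: [0, 3, 5, 2, 4, 1]

Derivation:
Old toposort: [0, 3, 2, 5, 4, 1]
Added edge: 5->2
Position of 5 (3) > position of 2 (2). Must reorder: 5 must now come before 2.
Run Kahn's algorithm (break ties by smallest node id):
  initial in-degrees: [0, 3, 2, 0, 2, 1]
  ready (indeg=0): [0, 3]
  pop 0: indeg[1]->2 | ready=[3] | order so far=[0]
  pop 3: indeg[1]->1; indeg[2]->1; indeg[4]->1; indeg[5]->0 | ready=[5] | order so far=[0, 3]
  pop 5: indeg[2]->0; indeg[4]->0 | ready=[2, 4] | order so far=[0, 3, 5]
  pop 2: no out-edges | ready=[4] | order so far=[0, 3, 5, 2]
  pop 4: indeg[1]->0 | ready=[1] | order so far=[0, 3, 5, 2, 4]
  pop 1: no out-edges | ready=[] | order so far=[0, 3, 5, 2, 4, 1]
  Result: [0, 3, 5, 2, 4, 1]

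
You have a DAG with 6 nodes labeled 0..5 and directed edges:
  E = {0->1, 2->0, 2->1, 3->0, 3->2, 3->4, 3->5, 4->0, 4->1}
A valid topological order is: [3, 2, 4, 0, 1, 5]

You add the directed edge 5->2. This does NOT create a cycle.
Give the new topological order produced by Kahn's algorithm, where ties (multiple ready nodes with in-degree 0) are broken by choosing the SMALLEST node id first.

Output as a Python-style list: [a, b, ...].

Old toposort: [3, 2, 4, 0, 1, 5]
Added edge: 5->2
Position of 5 (5) > position of 2 (1). Must reorder: 5 must now come before 2.
Run Kahn's algorithm (break ties by smallest node id):
  initial in-degrees: [3, 3, 2, 0, 1, 1]
  ready (indeg=0): [3]
  pop 3: indeg[0]->2; indeg[2]->1; indeg[4]->0; indeg[5]->0 | ready=[4, 5] | order so far=[3]
  pop 4: indeg[0]->1; indeg[1]->2 | ready=[5] | order so far=[3, 4]
  pop 5: indeg[2]->0 | ready=[2] | order so far=[3, 4, 5]
  pop 2: indeg[0]->0; indeg[1]->1 | ready=[0] | order so far=[3, 4, 5, 2]
  pop 0: indeg[1]->0 | ready=[1] | order so far=[3, 4, 5, 2, 0]
  pop 1: no out-edges | ready=[] | order so far=[3, 4, 5, 2, 0, 1]
  Result: [3, 4, 5, 2, 0, 1]

Answer: [3, 4, 5, 2, 0, 1]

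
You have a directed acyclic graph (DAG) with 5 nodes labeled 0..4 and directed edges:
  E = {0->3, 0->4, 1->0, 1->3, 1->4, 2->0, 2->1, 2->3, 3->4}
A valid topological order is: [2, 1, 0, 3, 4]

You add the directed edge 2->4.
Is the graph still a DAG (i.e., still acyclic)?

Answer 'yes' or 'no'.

Given toposort: [2, 1, 0, 3, 4]
Position of 2: index 0; position of 4: index 4
New edge 2->4: forward
Forward edge: respects the existing order. Still a DAG, same toposort still valid.
Still a DAG? yes

Answer: yes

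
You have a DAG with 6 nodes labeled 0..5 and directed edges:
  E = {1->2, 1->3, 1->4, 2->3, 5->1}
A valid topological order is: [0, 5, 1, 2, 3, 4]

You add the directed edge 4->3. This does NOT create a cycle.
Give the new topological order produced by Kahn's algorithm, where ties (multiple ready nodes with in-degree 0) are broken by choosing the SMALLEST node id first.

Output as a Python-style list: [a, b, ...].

Old toposort: [0, 5, 1, 2, 3, 4]
Added edge: 4->3
Position of 4 (5) > position of 3 (4). Must reorder: 4 must now come before 3.
Run Kahn's algorithm (break ties by smallest node id):
  initial in-degrees: [0, 1, 1, 3, 1, 0]
  ready (indeg=0): [0, 5]
  pop 0: no out-edges | ready=[5] | order so far=[0]
  pop 5: indeg[1]->0 | ready=[1] | order so far=[0, 5]
  pop 1: indeg[2]->0; indeg[3]->2; indeg[4]->0 | ready=[2, 4] | order so far=[0, 5, 1]
  pop 2: indeg[3]->1 | ready=[4] | order so far=[0, 5, 1, 2]
  pop 4: indeg[3]->0 | ready=[3] | order so far=[0, 5, 1, 2, 4]
  pop 3: no out-edges | ready=[] | order so far=[0, 5, 1, 2, 4, 3]
  Result: [0, 5, 1, 2, 4, 3]

Answer: [0, 5, 1, 2, 4, 3]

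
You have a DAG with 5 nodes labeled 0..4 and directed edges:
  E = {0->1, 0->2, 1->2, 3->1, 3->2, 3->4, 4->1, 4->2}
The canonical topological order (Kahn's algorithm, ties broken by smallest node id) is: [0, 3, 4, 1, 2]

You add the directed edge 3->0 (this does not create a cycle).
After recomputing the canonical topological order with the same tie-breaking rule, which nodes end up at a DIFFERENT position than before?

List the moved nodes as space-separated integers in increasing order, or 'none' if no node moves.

Old toposort: [0, 3, 4, 1, 2]
Added edge 3->0
Recompute Kahn (smallest-id tiebreak):
  initial in-degrees: [1, 3, 4, 0, 1]
  ready (indeg=0): [3]
  pop 3: indeg[0]->0; indeg[1]->2; indeg[2]->3; indeg[4]->0 | ready=[0, 4] | order so far=[3]
  pop 0: indeg[1]->1; indeg[2]->2 | ready=[4] | order so far=[3, 0]
  pop 4: indeg[1]->0; indeg[2]->1 | ready=[1] | order so far=[3, 0, 4]
  pop 1: indeg[2]->0 | ready=[2] | order so far=[3, 0, 4, 1]
  pop 2: no out-edges | ready=[] | order so far=[3, 0, 4, 1, 2]
New canonical toposort: [3, 0, 4, 1, 2]
Compare positions:
  Node 0: index 0 -> 1 (moved)
  Node 1: index 3 -> 3 (same)
  Node 2: index 4 -> 4 (same)
  Node 3: index 1 -> 0 (moved)
  Node 4: index 2 -> 2 (same)
Nodes that changed position: 0 3

Answer: 0 3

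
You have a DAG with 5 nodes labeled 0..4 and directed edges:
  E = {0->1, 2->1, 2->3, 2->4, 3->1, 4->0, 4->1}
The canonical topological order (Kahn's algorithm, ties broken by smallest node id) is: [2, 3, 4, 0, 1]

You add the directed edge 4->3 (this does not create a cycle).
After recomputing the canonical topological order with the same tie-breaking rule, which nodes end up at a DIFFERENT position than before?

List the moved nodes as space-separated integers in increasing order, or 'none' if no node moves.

Old toposort: [2, 3, 4, 0, 1]
Added edge 4->3
Recompute Kahn (smallest-id tiebreak):
  initial in-degrees: [1, 4, 0, 2, 1]
  ready (indeg=0): [2]
  pop 2: indeg[1]->3; indeg[3]->1; indeg[4]->0 | ready=[4] | order so far=[2]
  pop 4: indeg[0]->0; indeg[1]->2; indeg[3]->0 | ready=[0, 3] | order so far=[2, 4]
  pop 0: indeg[1]->1 | ready=[3] | order so far=[2, 4, 0]
  pop 3: indeg[1]->0 | ready=[1] | order so far=[2, 4, 0, 3]
  pop 1: no out-edges | ready=[] | order so far=[2, 4, 0, 3, 1]
New canonical toposort: [2, 4, 0, 3, 1]
Compare positions:
  Node 0: index 3 -> 2 (moved)
  Node 1: index 4 -> 4 (same)
  Node 2: index 0 -> 0 (same)
  Node 3: index 1 -> 3 (moved)
  Node 4: index 2 -> 1 (moved)
Nodes that changed position: 0 3 4

Answer: 0 3 4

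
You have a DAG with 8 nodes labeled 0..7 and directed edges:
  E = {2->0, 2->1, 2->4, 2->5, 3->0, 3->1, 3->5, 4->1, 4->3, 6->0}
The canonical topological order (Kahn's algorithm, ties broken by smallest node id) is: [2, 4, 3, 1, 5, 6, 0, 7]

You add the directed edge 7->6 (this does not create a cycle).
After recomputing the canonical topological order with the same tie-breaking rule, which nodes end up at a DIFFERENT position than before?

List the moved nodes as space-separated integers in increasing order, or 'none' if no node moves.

Old toposort: [2, 4, 3, 1, 5, 6, 0, 7]
Added edge 7->6
Recompute Kahn (smallest-id tiebreak):
  initial in-degrees: [3, 3, 0, 1, 1, 2, 1, 0]
  ready (indeg=0): [2, 7]
  pop 2: indeg[0]->2; indeg[1]->2; indeg[4]->0; indeg[5]->1 | ready=[4, 7] | order so far=[2]
  pop 4: indeg[1]->1; indeg[3]->0 | ready=[3, 7] | order so far=[2, 4]
  pop 3: indeg[0]->1; indeg[1]->0; indeg[5]->0 | ready=[1, 5, 7] | order so far=[2, 4, 3]
  pop 1: no out-edges | ready=[5, 7] | order so far=[2, 4, 3, 1]
  pop 5: no out-edges | ready=[7] | order so far=[2, 4, 3, 1, 5]
  pop 7: indeg[6]->0 | ready=[6] | order so far=[2, 4, 3, 1, 5, 7]
  pop 6: indeg[0]->0 | ready=[0] | order so far=[2, 4, 3, 1, 5, 7, 6]
  pop 0: no out-edges | ready=[] | order so far=[2, 4, 3, 1, 5, 7, 6, 0]
New canonical toposort: [2, 4, 3, 1, 5, 7, 6, 0]
Compare positions:
  Node 0: index 6 -> 7 (moved)
  Node 1: index 3 -> 3 (same)
  Node 2: index 0 -> 0 (same)
  Node 3: index 2 -> 2 (same)
  Node 4: index 1 -> 1 (same)
  Node 5: index 4 -> 4 (same)
  Node 6: index 5 -> 6 (moved)
  Node 7: index 7 -> 5 (moved)
Nodes that changed position: 0 6 7

Answer: 0 6 7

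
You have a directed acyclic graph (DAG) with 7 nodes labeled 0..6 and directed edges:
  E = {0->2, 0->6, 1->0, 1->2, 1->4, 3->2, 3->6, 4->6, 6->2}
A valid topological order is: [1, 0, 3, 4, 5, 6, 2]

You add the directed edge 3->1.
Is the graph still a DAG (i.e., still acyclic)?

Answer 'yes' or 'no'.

Answer: yes

Derivation:
Given toposort: [1, 0, 3, 4, 5, 6, 2]
Position of 3: index 2; position of 1: index 0
New edge 3->1: backward (u after v in old order)
Backward edge: old toposort is now invalid. Check if this creates a cycle.
Does 1 already reach 3? Reachable from 1: [0, 1, 2, 4, 6]. NO -> still a DAG (reorder needed).
Still a DAG? yes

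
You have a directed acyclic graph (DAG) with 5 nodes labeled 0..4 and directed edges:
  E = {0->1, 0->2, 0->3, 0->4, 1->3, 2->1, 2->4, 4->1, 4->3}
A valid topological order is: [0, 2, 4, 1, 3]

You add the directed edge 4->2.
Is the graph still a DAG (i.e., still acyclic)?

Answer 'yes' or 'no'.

Answer: no

Derivation:
Given toposort: [0, 2, 4, 1, 3]
Position of 4: index 2; position of 2: index 1
New edge 4->2: backward (u after v in old order)
Backward edge: old toposort is now invalid. Check if this creates a cycle.
Does 2 already reach 4? Reachable from 2: [1, 2, 3, 4]. YES -> cycle!
Still a DAG? no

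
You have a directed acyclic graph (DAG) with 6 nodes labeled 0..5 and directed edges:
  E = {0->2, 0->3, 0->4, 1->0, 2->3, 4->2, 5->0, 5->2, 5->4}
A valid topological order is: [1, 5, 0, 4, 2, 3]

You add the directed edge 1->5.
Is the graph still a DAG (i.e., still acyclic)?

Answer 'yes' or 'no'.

Answer: yes

Derivation:
Given toposort: [1, 5, 0, 4, 2, 3]
Position of 1: index 0; position of 5: index 1
New edge 1->5: forward
Forward edge: respects the existing order. Still a DAG, same toposort still valid.
Still a DAG? yes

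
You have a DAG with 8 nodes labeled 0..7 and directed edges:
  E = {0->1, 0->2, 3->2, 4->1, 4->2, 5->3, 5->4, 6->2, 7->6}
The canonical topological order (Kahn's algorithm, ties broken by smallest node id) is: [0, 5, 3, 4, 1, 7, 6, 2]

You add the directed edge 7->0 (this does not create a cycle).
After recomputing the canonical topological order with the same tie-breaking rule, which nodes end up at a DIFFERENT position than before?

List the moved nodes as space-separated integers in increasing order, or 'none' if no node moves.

Answer: 0 1 3 4 5 7

Derivation:
Old toposort: [0, 5, 3, 4, 1, 7, 6, 2]
Added edge 7->0
Recompute Kahn (smallest-id tiebreak):
  initial in-degrees: [1, 2, 4, 1, 1, 0, 1, 0]
  ready (indeg=0): [5, 7]
  pop 5: indeg[3]->0; indeg[4]->0 | ready=[3, 4, 7] | order so far=[5]
  pop 3: indeg[2]->3 | ready=[4, 7] | order so far=[5, 3]
  pop 4: indeg[1]->1; indeg[2]->2 | ready=[7] | order so far=[5, 3, 4]
  pop 7: indeg[0]->0; indeg[6]->0 | ready=[0, 6] | order so far=[5, 3, 4, 7]
  pop 0: indeg[1]->0; indeg[2]->1 | ready=[1, 6] | order so far=[5, 3, 4, 7, 0]
  pop 1: no out-edges | ready=[6] | order so far=[5, 3, 4, 7, 0, 1]
  pop 6: indeg[2]->0 | ready=[2] | order so far=[5, 3, 4, 7, 0, 1, 6]
  pop 2: no out-edges | ready=[] | order so far=[5, 3, 4, 7, 0, 1, 6, 2]
New canonical toposort: [5, 3, 4, 7, 0, 1, 6, 2]
Compare positions:
  Node 0: index 0 -> 4 (moved)
  Node 1: index 4 -> 5 (moved)
  Node 2: index 7 -> 7 (same)
  Node 3: index 2 -> 1 (moved)
  Node 4: index 3 -> 2 (moved)
  Node 5: index 1 -> 0 (moved)
  Node 6: index 6 -> 6 (same)
  Node 7: index 5 -> 3 (moved)
Nodes that changed position: 0 1 3 4 5 7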